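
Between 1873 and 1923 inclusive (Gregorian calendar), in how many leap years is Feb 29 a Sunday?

Leap years in 1873–1923: 11 of them.
Feb 29 weekday advances by 5 (mod 7) from one leap year to the next four years later (or differs when a century non-leap intervenes).
Leap-day weekdays: 1876:Tue 1880:Sun✓ 1884:Fri 1888:Wed 1892:Mon 1896:Sat 1904:Mon 1908:Sat 1912:Thu 1916:Tue 1920:Sun✓
Sunday: 1880, 1920 → 2.

2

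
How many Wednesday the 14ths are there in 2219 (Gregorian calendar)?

2

Check the 14th of each month of 2219: Jan 14: Thu, Feb 14: Sun, Mar 14: Sun, Apr 14: Wed, May 14: Fri, Jun 14: Mon, Jul 14: Wed, Aug 14: Sat, Sep 14: Tue, Oct 14: Thu, Nov 14: Sun, Dec 14: Tue.
Wednesday occurs in April, July — 2 months.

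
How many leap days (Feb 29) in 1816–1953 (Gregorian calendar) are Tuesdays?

5

Leap years in 1816–1953: 34 of them.
Feb 29 weekday advances by 5 (mod 7) from one leap year to the next four years later (or differs when a century non-leap intervenes).
Leap-day weekdays: 1816:Thu 1820:Tue✓ 1824:Sun 1828:Fri 1832:Wed 1836:Mon 1840:Sat 1844:Thu 1848:Tue✓ 1852:Sun 1856:Fri 1860:Wed 1864:Mon …(8 more)… 1904:Mon 1908:Sat 1912:Thu 1916:Tue✓ 1920:Sun 1924:Fri 1928:Wed 1932:Mon 1936:Sat 1940:Thu 1944:Tue✓ 1948:Sun 1952:Fri
Tuesday: 1820, 1848, 1876, 1916, 1944 → 5.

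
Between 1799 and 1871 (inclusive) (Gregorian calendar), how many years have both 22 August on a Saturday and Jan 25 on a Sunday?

8

Check each year's weekday for 22 August and Jan 25:
  1799: Thu/Fri  1800: Fri/Sat  1801: Sat/Sun ✓  1802: Sun/Mon  1803: Mon/Tue  1804: Wed/Wed  1805: Thu/Fri  1806: Fri/Sat  1807: Sat/Sun ✓  1808: Mon/Mon  1809: Tue/Wed  1810: Wed/Thu  1811: Thu/Fri  1812: Sat/Sat  …(45 more)…  1858: Sun/Mon  1859: Mon/Tue  1860: Wed/Wed  1861: Thu/Fri  1862: Fri/Sat  1863: Sat/Sun ✓  1864: Mon/Mon  1865: Tue/Wed  1866: Wed/Thu  1867: Thu/Fri  1868: Sat/Sat  1869: Sun/Mon  1870: Mon/Tue  1871: Tue/Wed
Both conditions hold in: 1801, 1807, 1818, 1829, 1835, 1846, 1857, 1863 — 8.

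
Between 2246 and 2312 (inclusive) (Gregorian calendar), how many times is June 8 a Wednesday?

10

Track June 8's weekday year by year (advancing +1, or +2 across a Feb 29):
  2246: Mon  2247: Tue (+1)  2248: Thu (+2)  2249: Fri (+1)  2250: Sat (+1)
  2251: Sun (+1)  2252: Tue (+2)  2253: Wed (+1) ✓  2254: Thu (+1)  2255: Fri (+1)
  2256: Sun (+2)  2257: Mon (+1)  2258: Tue (+1)  2259: Wed (+1) ✓  … (39 more years) …
  2299: Thu (+1)  2300: Fri (+1)  2301: Sat (+1)  2302: Sun (+1)  2303: Mon (+1)
  2304: Wed (+2) ✓  2305: Thu (+1)  2306: Fri (+1)  2307: Sat (+1)  2308: Mon (+2)
  2309: Tue (+1)  2310: Wed (+1) ✓  2311: Thu (+1)  2312: Sat (+2)
Wednesday years: 2253, 2259, 2264, 2270, 2281, 2287, 2292, 2298, 2304, 2310 — 10 in total.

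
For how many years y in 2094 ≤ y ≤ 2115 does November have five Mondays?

November has 30 days; it has five Mondays when Monday falls among the first (month-length − 28) days — i.e. when November 1 is one of Monday/Sunday.
November 1 by year: 2094:Mon✓ 2095:Tue 2096:Thu 2097:Fri 2098:Sat 2099:Sun✓ 2100:Mon✓ 2101:Tue 2102:Wed 2103:Thu 2104:Sat 2105:Sun✓ 2106:Mon✓ 2107:Tue 2108:Thu 2109:Fri 2110:Sat 2111:Sun✓ 2112:Tue 2113:Wed 2114:Thu 2115:Fri
Years with five Mondays: 2094, 2099, 2100, 2105, 2106, 2111 → 6.

6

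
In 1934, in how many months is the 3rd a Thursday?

Check the 3rd of each month of 1934: Jan 3: Wed, Feb 3: Sat, Mar 3: Sat, Apr 3: Tue, May 3: Thu, Jun 3: Sun, Jul 3: Tue, Aug 3: Fri, Sep 3: Mon, Oct 3: Wed, Nov 3: Sat, Dec 3: Mon.
Thursday occurs in May — 1 month.

1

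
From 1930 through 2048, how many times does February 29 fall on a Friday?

Leap years in 1930–2048: 30 of them.
Feb 29 weekday advances by 5 (mod 7) from one leap year to the next four years later (or differs when a century non-leap intervenes).
Leap-day weekdays: 1932:Mon 1936:Sat 1940:Thu 1944:Tue 1948:Sun 1952:Fri✓ 1956:Wed 1960:Mon 1964:Sat 1968:Thu 1972:Tue 1976:Sun 1980:Fri✓ …(4 more)… 2000:Tue 2004:Sun 2008:Fri✓ 2012:Wed 2016:Mon 2020:Sat 2024:Thu 2028:Tue 2032:Sun 2036:Fri✓ 2040:Wed 2044:Mon 2048:Sat
Friday: 1952, 1980, 2008, 2036 → 4.

4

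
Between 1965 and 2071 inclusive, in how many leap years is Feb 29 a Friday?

4

Leap years in 1965–2071: 26 of them.
Feb 29 weekday advances by 5 (mod 7) from one leap year to the next four years later (or differs when a century non-leap intervenes).
Leap-day weekdays: 1968:Thu 1972:Tue 1976:Sun 1980:Fri✓ 1984:Wed 1988:Mon 1992:Sat 1996:Thu 2000:Tue 2004:Sun 2008:Fri✓ 2012:Wed 2016:Mon 2020:Sat 2024:Thu 2028:Tue 2032:Sun 2036:Fri✓ 2040:Wed 2044:Mon 2048:Sat 2052:Thu 2056:Tue 2060:Sun 2064:Fri✓ 2068:Wed
Friday: 1980, 2008, 2036, 2064 → 4.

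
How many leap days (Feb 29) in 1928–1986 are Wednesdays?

Leap years in 1928–1986: 15 of them.
Feb 29 weekday advances by 5 (mod 7) from one leap year to the next four years later (or differs when a century non-leap intervenes).
Leap-day weekdays: 1928:Wed✓ 1932:Mon 1936:Sat 1940:Thu 1944:Tue 1948:Sun 1952:Fri 1956:Wed✓ 1960:Mon 1964:Sat 1968:Thu 1972:Tue 1976:Sun 1980:Fri 1984:Wed✓
Wednesday: 1928, 1956, 1984 → 3.

3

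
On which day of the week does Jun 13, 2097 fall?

January 1, 2097 is a Tuesday.
June 13 is day 164 of the year, i.e. 163 days after Jan 1.
163 mod 7 = 2, so advance 2 weekdays from Tuesday: Thursday.

Thursday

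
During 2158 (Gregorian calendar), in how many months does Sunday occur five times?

A month of length L has five Sundays iff its first Sunday is on day ≤ L−28 (so day 1–3 in a 31-day month, 1–2 in a 30-day month, day 1 in a leap February).
Checking each month of 2158: Jan starts Sun (31d) ✓; Feb starts Wed (28d); Mar starts Wed (31d); Apr starts Sat (30d) ✓; May starts Mon (31d); Jun starts Thu (30d); Jul starts Sat (31d) ✓; Aug starts Tue (31d); Sep starts Fri (30d); Oct starts Sun (31d) ✓; Nov starts Wed (30d); Dec starts Fri (31d) ✓.
Five-Sunday months: January, April, July, October, December → 5.

5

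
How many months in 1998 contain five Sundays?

4

A month of length L has five Sundays iff its first Sunday is on day ≤ L−28 (so day 1–3 in a 31-day month, 1–2 in a 30-day month, day 1 in a leap February).
Checking each month of 1998: Jan starts Thu (31d); Feb starts Sun (28d); Mar starts Sun (31d) ✓; Apr starts Wed (30d); May starts Fri (31d) ✓; Jun starts Mon (30d); Jul starts Wed (31d); Aug starts Sat (31d) ✓; Sep starts Tue (30d); Oct starts Thu (31d); Nov starts Sun (30d) ✓; Dec starts Tue (31d).
Five-Sunday months: March, May, August, November → 4.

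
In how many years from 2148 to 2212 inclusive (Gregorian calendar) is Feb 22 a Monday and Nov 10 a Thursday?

3

Check each year's weekday for Feb 22 and Nov 10:
  2148: Thu/Sun  2149: Sat/Mon  2150: Sun/Tue  2151: Mon/Wed  2152: Tue/Fri  2153: Thu/Sat  2154: Fri/Sun  2155: Sat/Mon  2156: Sun/Wed  2157: Tue/Thu  2158: Wed/Fri  2159: Thu/Sat  2160: Fri/Mon  2161: Sun/Tue  …(37 more)…  2199: Fri/Sun  2200: Sat/Mon  2201: Sun/Tue  2202: Mon/Wed  2203: Tue/Thu  2204: Wed/Sat  2205: Fri/Sun  2206: Sat/Mon  2207: Sun/Tue  2208: Mon/Thu ✓  2209: Wed/Fri  2210: Thu/Sat  2211: Fri/Sun  2212: Sat/Tue
Both conditions hold in: 2168, 2196, 2208 — 3.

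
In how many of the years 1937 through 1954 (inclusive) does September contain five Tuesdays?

5

September has 30 days; it has five Tuesdays when Tuesday falls among the first (month-length − 28) days — i.e. when September 1 is one of Tuesday/Monday.
September 1 by year: 1937:Wed 1938:Thu 1939:Fri 1940:Sun 1941:Mon✓ 1942:Tue✓ 1943:Wed 1944:Fri 1945:Sat 1946:Sun 1947:Mon✓ 1948:Wed 1949:Thu 1950:Fri 1951:Sat 1952:Mon✓ 1953:Tue✓ 1954:Wed
Years with five Tuesdays: 1941, 1942, 1947, 1952, 1953 → 5.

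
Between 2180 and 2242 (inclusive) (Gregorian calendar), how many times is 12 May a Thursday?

Track 12 May's weekday year by year (advancing +1, or +2 across a Feb 29):
  2180: Fri  2181: Sat (+1)  2182: Sun (+1)  2183: Mon (+1)  2184: Wed (+2)
  2185: Thu (+1) ✓  2186: Fri (+1)  2187: Sat (+1)  2188: Mon (+2)  2189: Tue (+1)
  2190: Wed (+1)  2191: Thu (+1) ✓  2192: Sat (+2)  2193: Sun (+1)  … (35 more years) …
  2229: Tue (+1)  2230: Wed (+1)  2231: Thu (+1) ✓  2232: Sat (+2)  2233: Sun (+1)
  2234: Mon (+1)  2235: Tue (+1)  2236: Thu (+2) ✓  2237: Fri (+1)  2238: Sat (+1)
  2239: Sun (+1)  2240: Tue (+2)  2241: Wed (+1)  2242: Thu (+1) ✓
Thursday years: 2185, 2191, 2196, 2203, 2208, 2214, 2225, 2231, 2236, 2242 — 10 in total.

10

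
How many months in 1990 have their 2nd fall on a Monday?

2

Check the 2nd of each month of 1990: Jan 2: Tue, Feb 2: Fri, Mar 2: Fri, Apr 2: Mon, May 2: Wed, Jun 2: Sat, Jul 2: Mon, Aug 2: Thu, Sep 2: Sun, Oct 2: Tue, Nov 2: Fri, Dec 2: Sun.
Monday occurs in April, July — 2 months.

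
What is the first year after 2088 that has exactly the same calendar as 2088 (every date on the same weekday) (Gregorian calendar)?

Two years share a calendar iff Jan 1 falls on the same weekday and both are leap or both are common. 2088: Jan 1 is Thursday, leap year.
2089: Jan 1 Saturday, common
2090: Jan 1 Sunday, common
2091: Jan 1 Monday, common
2092: Jan 1 Tuesday, leap
2093: Jan 1 Thursday, common
2094: Jan 1 Friday, common
2095: Jan 1 Saturday, common
2096: Jan 1 Sunday, leap
2097: Jan 1 Tuesday, common
2098: Jan 1 Wednesday, common
2099: Jan 1 Thursday, common
2100: Jan 1 Friday, common
2101: Jan 1 Saturday, common
2102: Jan 1 Sunday, common
2103: Jan 1 Monday, common
2104: Jan 1 Tuesday, leap
2105: Jan 1 Thursday, common
2106: Jan 1 Friday, common
2107: Jan 1 Saturday, common
2108: Jan 1 Sunday, leap
2109: Jan 1 Tuesday, common
2110: Jan 1 Wednesday, common
2111: Jan 1 Thursday, common
2112: Jan 1 Friday, leap
2113: Jan 1 Sunday, common
2114: Jan 1 Monday, common
2115: Jan 1 Tuesday, common
2116: Jan 1 Wednesday, leap
2117: Jan 1 Friday, common
2118: Jan 1 Saturday, common
2119: Jan 1 Sunday, common
2120: Jan 1 Monday, leap
2121: Jan 1 Wednesday, common
2122: Jan 1 Thursday, common
2123: Jan 1 Friday, common
2124: Jan 1 Saturday, leap
2125: Jan 1 Monday, common
2126: Jan 1 Tuesday, common
2127: Jan 1 Wednesday, common
2128: Jan 1 Thursday, leap
2128 matches on both conditions.

2128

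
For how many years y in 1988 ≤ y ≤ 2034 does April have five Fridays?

14

April has 30 days; it has five Fridays when Friday falls among the first (month-length − 28) days — i.e. when April 1 is one of Friday/Thursday.
April 1 by year: 1988:Fri✓ 1989:Sat 1990:Sun 1991:Mon 1992:Wed 1993:Thu✓ 1994:Fri✓ 1995:Sat 1996:Mon 1997:Tue 1998:Wed 1999:Thu✓ 2000:Sat 2001:Sun 2002:Mon …(17 more)… 2020:Wed 2021:Thu✓ 2022:Fri✓ 2023:Sat 2024:Mon 2025:Tue 2026:Wed 2027:Thu✓ 2028:Sat 2029:Sun 2030:Mon 2031:Tue 2032:Thu✓ 2033:Fri✓ 2034:Sat
Years with five Fridays: 1988, 1993, 1994, 1999, 2004, 2005, 2010, 2011, 2016, 2021, 2022, 2027, 2032, 2033 → 14.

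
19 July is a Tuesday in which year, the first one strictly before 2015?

From one year to the next, a fixed date's weekday advances by 1, or by 2 when a Feb 29 lies between the two dates.
2015: July 19 is Sunday.
2014: Saturday (−1)
2013: Friday (−1)
2012: Thursday (−1)
2011: Tuesday (−2)
19 July falls on a Tuesday in 2011.

2011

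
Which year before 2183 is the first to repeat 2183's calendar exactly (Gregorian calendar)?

Two years share a calendar iff Jan 1 falls on the same weekday and both are leap or both are common. 2183: Jan 1 is Wednesday, common year.
2182: Jan 1 Tuesday, common
2181: Jan 1 Monday, common
2180: Jan 1 Saturday, leap
2179: Jan 1 Friday, common
2178: Jan 1 Thursday, common
2177: Jan 1 Wednesday, common
2177 matches on both conditions.

2177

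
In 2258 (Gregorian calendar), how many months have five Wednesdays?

A month of length L has five Wednesdays iff its first Wednesday is on day ≤ L−28 (so day 1–3 in a 31-day month, 1–2 in a 30-day month, day 1 in a leap February).
Checking each month of 2258: Jan starts Fri (31d); Feb starts Mon (28d); Mar starts Mon (31d) ✓; Apr starts Thu (30d); May starts Sat (31d); Jun starts Tue (30d) ✓; Jul starts Thu (31d); Aug starts Sun (31d); Sep starts Wed (30d) ✓; Oct starts Fri (31d); Nov starts Mon (30d); Dec starts Wed (31d) ✓.
Five-Wednesday months: March, June, September, December → 4.

4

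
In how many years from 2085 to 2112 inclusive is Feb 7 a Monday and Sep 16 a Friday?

Check each year's weekday for Feb 7 and Sep 16:
  2085: Wed/Sun  2086: Thu/Mon  2087: Fri/Tue  2088: Sat/Thu  2089: Mon/Fri ✓  2090: Tue/Sat  2091: Wed/Sun  2092: Thu/Tue  2093: Sat/Wed  2094: Sun/Thu  2095: Mon/Fri ✓  2096: Tue/Sun  2097: Thu/Mon  2098: Fri/Tue  2099: Sat/Wed  2100: Sun/Thu  2101: Mon/Fri ✓  2102: Tue/Sat  2103: Wed/Sun  2104: Thu/Tue  2105: Sat/Wed  2106: Sun/Thu  2107: Mon/Fri ✓  2108: Tue/Sun  2109: Thu/Mon  2110: Fri/Tue  2111: Sat/Wed  2112: Sun/Fri
Both conditions hold in: 2089, 2095, 2101, 2107 — 4.

4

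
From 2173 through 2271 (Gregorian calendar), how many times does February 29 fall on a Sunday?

Leap years in 2173–2271: 23 of them.
Feb 29 weekday advances by 5 (mod 7) from one leap year to the next four years later (or differs when a century non-leap intervenes).
Leap-day weekdays: 2176:Thu 2180:Tue 2184:Sun✓ 2188:Fri 2192:Wed 2196:Mon 2204:Wed 2208:Mon 2212:Sat 2216:Thu 2220:Tue 2224:Sun✓ 2228:Fri 2232:Wed 2236:Mon 2240:Sat 2244:Thu 2248:Tue 2252:Sun✓ 2256:Fri 2260:Wed 2264:Mon 2268:Sat
Sunday: 2184, 2224, 2252 → 3.

3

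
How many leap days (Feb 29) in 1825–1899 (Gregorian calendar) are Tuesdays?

Leap years in 1825–1899: 18 of them.
Feb 29 weekday advances by 5 (mod 7) from one leap year to the next four years later (or differs when a century non-leap intervenes).
Leap-day weekdays: 1828:Fri 1832:Wed 1836:Mon 1840:Sat 1844:Thu 1848:Tue✓ 1852:Sun 1856:Fri 1860:Wed 1864:Mon 1868:Sat 1872:Thu 1876:Tue✓ 1880:Sun 1884:Fri 1888:Wed 1892:Mon 1896:Sat
Tuesday: 1848, 1876 → 2.

2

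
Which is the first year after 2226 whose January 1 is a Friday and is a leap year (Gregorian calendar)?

Jan 1 advances by 2 weekdays after a leap year and by 1 after a common year.
2226: Jan 1 is Sunday.
2227: Monday
2228: Tuesday (leap)
2229: Thursday
2230: Friday
2231: Saturday
2232: Sunday (leap)
2233: Tuesday
2234: Wednesday
2235: Thursday
2236: Friday (leap)
2236 begins on a Friday and is a leap year.

2236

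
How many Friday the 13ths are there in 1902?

Check the 13th of each month of 1902: Jan 13: Mon, Feb 13: Thu, Mar 13: Thu, Apr 13: Sun, May 13: Tue, Jun 13: Fri, Jul 13: Sun, Aug 13: Wed, Sep 13: Sat, Oct 13: Mon, Nov 13: Thu, Dec 13: Sat.
Friday occurs in June — 1 month.

1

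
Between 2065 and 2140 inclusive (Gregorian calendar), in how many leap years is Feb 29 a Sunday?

Leap years in 2065–2140: 18 of them.
Feb 29 weekday advances by 5 (mod 7) from one leap year to the next four years later (or differs when a century non-leap intervenes).
Leap-day weekdays: 2068:Wed 2072:Mon 2076:Sat 2080:Thu 2084:Tue 2088:Sun✓ 2092:Fri 2096:Wed 2104:Fri 2108:Wed 2112:Mon 2116:Sat 2120:Thu 2124:Tue 2128:Sun✓ 2132:Fri 2136:Wed 2140:Mon
Sunday: 2088, 2128 → 2.

2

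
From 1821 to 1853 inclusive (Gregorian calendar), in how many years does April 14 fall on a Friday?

Track April 14's weekday year by year (advancing +1, or +2 across a Feb 29):
  1821: Sat  1822: Sun (+1)  1823: Mon (+1)  1824: Wed (+2)  1825: Thu (+1)
  1826: Fri (+1) ✓  1827: Sat (+1)  1828: Mon (+2)  1829: Tue (+1)  1830: Wed (+1)
  1831: Thu (+1)  1832: Sat (+2)  1833: Sun (+1)  1834: Mon (+1)  … (5 more years) …
  1840: Tue (+2)  1841: Wed (+1)  1842: Thu (+1)  1843: Fri (+1) ✓  1844: Sun (+2)
  1845: Mon (+1)  1846: Tue (+1)  1847: Wed (+1)  1848: Fri (+2) ✓  1849: Sat (+1)
  1850: Sun (+1)  1851: Mon (+1)  1852: Wed (+2)  1853: Thu (+1)
Friday years: 1826, 1837, 1843, 1848 — 4 in total.

4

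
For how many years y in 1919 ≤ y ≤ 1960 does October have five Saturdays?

October has 31 days; it has five Saturdays when Saturday falls among the first (month-length − 28) days — i.e. when October 1 is one of Saturday/Friday/Thursday.
October 1 by year: 1919:Wed 1920:Fri✓ 1921:Sat✓ 1922:Sun 1923:Mon 1924:Wed 1925:Thu✓ 1926:Fri✓ 1927:Sat✓ 1928:Mon 1929:Tue 1930:Wed 1931:Thu✓ 1932:Sat✓ 1933:Sun …(12 more)… 1946:Tue 1947:Wed 1948:Fri✓ 1949:Sat✓ 1950:Sun 1951:Mon 1952:Wed 1953:Thu✓ 1954:Fri✓ 1955:Sat✓ 1956:Mon 1957:Tue 1958:Wed 1959:Thu✓ 1960:Sat✓
Years with five Saturdays: 1920, 1921, 1925, 1926, 1927, 1931, 1932, 1936, 1937, 1938, 1942, 1943, 1948, 1949, 1953, 1954, 1955, 1959, 1960 → 19.

19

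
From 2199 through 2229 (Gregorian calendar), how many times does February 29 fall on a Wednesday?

1

Leap years in 2199–2229: 7 of them.
Feb 29 weekday advances by 5 (mod 7) from one leap year to the next four years later (or differs when a century non-leap intervenes).
Leap-day weekdays: 2204:Wed✓ 2208:Mon 2212:Sat 2216:Thu 2220:Tue 2224:Sun 2228:Fri
Wednesday: 2204 → 1.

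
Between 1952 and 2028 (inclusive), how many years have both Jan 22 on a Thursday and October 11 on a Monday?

Check each year's weekday for Jan 22 and October 11:
  1952: Tue/Sat  1953: Thu/Sun  1954: Fri/Mon  1955: Sat/Tue  1956: Sun/Thu  1957: Tue/Fri  1958: Wed/Sat  1959: Thu/Sun  1960: Fri/Tue  1961: Sun/Wed  1962: Mon/Thu  1963: Tue/Fri  1964: Wed/Sun  1965: Fri/Mon  …(49 more)…  2015: Thu/Sun  2016: Fri/Tue  2017: Sun/Wed  2018: Mon/Thu  2019: Tue/Fri  2020: Wed/Sun  2021: Fri/Mon  2022: Sat/Tue  2023: Sun/Wed  2024: Mon/Fri  2025: Wed/Sat  2026: Thu/Sun  2027: Fri/Mon  2028: Sat/Wed
Both conditions hold in: 1976, 2004 — 2.

2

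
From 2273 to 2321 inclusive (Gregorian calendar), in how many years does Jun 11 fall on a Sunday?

Track Jun 11's weekday year by year (advancing +1, or +2 across a Feb 29):
  2273: Wed  2274: Thu (+1)  2275: Fri (+1)  2276: Sun (+2) ✓  2277: Mon (+1)
  2278: Tue (+1)  2279: Wed (+1)  2280: Fri (+2)  2281: Sat (+1)  2282: Sun (+1) ✓
  2283: Mon (+1)  2284: Wed (+2)  2285: Thu (+1)  2286: Fri (+1)  … (21 more years) …
  2308: Thu (+2)  2309: Fri (+1)  2310: Sat (+1)  2311: Sun (+1) ✓  2312: Tue (+2)
  2313: Wed (+1)  2314: Thu (+1)  2315: Fri (+1)  2316: Sun (+2) ✓  2317: Mon (+1)
  2318: Tue (+1)  2319: Wed (+1)  2320: Fri (+2)  2321: Sat (+1)
Sunday years: 2276, 2282, 2293, 2299, 2305, 2311, 2316 — 7 in total.

7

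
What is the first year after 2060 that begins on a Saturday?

2061

Jan 1 advances by 2 weekdays after a leap year and by 1 after a common year.
2060: Jan 1 is Thursday (leap).
2061: Saturday
2061 begins on a Saturday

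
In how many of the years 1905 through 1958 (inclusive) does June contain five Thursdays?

June has 30 days; it has five Thursdays when Thursday falls among the first (month-length − 28) days — i.e. when June 1 is one of Thursday/Wednesday.
June 1 by year: 1905:Thu✓ 1906:Fri 1907:Sat 1908:Mon 1909:Tue 1910:Wed✓ 1911:Thu✓ 1912:Sat 1913:Sun 1914:Mon 1915:Tue 1916:Thu✓ 1917:Fri 1918:Sat 1919:Sun …(24 more)… 1944:Thu✓ 1945:Fri 1946:Sat 1947:Sun 1948:Tue 1949:Wed✓ 1950:Thu✓ 1951:Fri 1952:Sun 1953:Mon 1954:Tue 1955:Wed✓ 1956:Fri 1957:Sat 1958:Sun
Years with five Thursdays: 1905, 1910, 1911, 1916, 1921, 1922, 1927, 1932, 1933, 1938, 1939, 1944, 1949, 1950, 1955 → 15.

15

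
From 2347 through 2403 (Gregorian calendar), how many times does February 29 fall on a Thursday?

Leap years in 2347–2403: 14 of them.
Feb 29 weekday advances by 5 (mod 7) from one leap year to the next four years later (or differs when a century non-leap intervenes).
Leap-day weekdays: 2348:Sun 2352:Fri 2356:Wed 2360:Mon 2364:Sat 2368:Thu✓ 2372:Tue 2376:Sun 2380:Fri 2384:Wed 2388:Mon 2392:Sat 2396:Thu✓ 2400:Tue
Thursday: 2368, 2396 → 2.

2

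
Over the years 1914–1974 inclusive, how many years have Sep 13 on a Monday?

Track Sep 13's weekday year by year (advancing +1, or +2 across a Feb 29):
  1914: Sun  1915: Mon (+1) ✓  1916: Wed (+2)  1917: Thu (+1)  1918: Fri (+1)
  1919: Sat (+1)  1920: Mon (+2) ✓  1921: Tue (+1)  1922: Wed (+1)  1923: Thu (+1)
  1924: Sat (+2)  1925: Sun (+1)  1926: Mon (+1) ✓  1927: Tue (+1)  … (33 more years) …
  1961: Wed (+1)  1962: Thu (+1)  1963: Fri (+1)  1964: Sun (+2)  1965: Mon (+1) ✓
  1966: Tue (+1)  1967: Wed (+1)  1968: Fri (+2)  1969: Sat (+1)  1970: Sun (+1)
  1971: Mon (+1) ✓  1972: Wed (+2)  1973: Thu (+1)  1974: Fri (+1)
Monday years: 1915, 1920, 1926, 1937, 1943, 1948, 1954, 1965, 1971 — 9 in total.

9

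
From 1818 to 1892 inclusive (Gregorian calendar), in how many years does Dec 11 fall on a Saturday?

11

Track Dec 11's weekday year by year (advancing +1, or +2 across a Feb 29):
  1818: Fri  1819: Sat (+1) ✓  1820: Mon (+2)  1821: Tue (+1)  1822: Wed (+1)
  1823: Thu (+1)  1824: Sat (+2) ✓  1825: Sun (+1)  1826: Mon (+1)  1827: Tue (+1)
  1828: Thu (+2)  1829: Fri (+1)  1830: Sat (+1) ✓  1831: Sun (+1)  … (47 more years) …
  1879: Thu (+1)  1880: Sat (+2) ✓  1881: Sun (+1)  1882: Mon (+1)  1883: Tue (+1)
  1884: Thu (+2)  1885: Fri (+1)  1886: Sat (+1) ✓  1887: Sun (+1)  1888: Tue (+2)
  1889: Wed (+1)  1890: Thu (+1)  1891: Fri (+1)  1892: Sun (+2)
Saturday years: 1819, 1824, 1830, 1841, 1847, 1852, 1858, 1869, 1875, 1880, 1886 — 11 in total.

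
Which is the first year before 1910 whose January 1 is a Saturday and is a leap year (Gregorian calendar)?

Jan 1 advances by 2 weekdays after a leap year and by 1 after a common year.
1910: Jan 1 is Saturday.
1909: Friday
1908: Wednesday (leap)
1907: Tuesday
1906: Monday
1905: Sunday
1904: Friday (leap)
1903: Thursday
1902: Wednesday
1901: Tuesday
1900: Monday
1899: Sunday
1898: Saturday
1897: Friday
1896: Wednesday (leap)
1895: Tuesday
1894: Monday
1893: Sunday
1892: Friday (leap)
1891: Thursday
1890: Wednesday
1889: Tuesday
1888: Sunday (leap)
1887: Saturday
1886: Friday
1885: Thursday
1884: Tuesday (leap)
1883: Monday
1882: Sunday
1881: Saturday
1880: Thursday (leap)
1879: Wednesday
1878: Tuesday
1877: Monday
1876: Saturday (leap)
1876 begins on a Saturday and is a leap year.

1876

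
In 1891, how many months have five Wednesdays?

A month of length L has five Wednesdays iff its first Wednesday is on day ≤ L−28 (so day 1–3 in a 31-day month, 1–2 in a 30-day month, day 1 in a leap February).
Checking each month of 1891: Jan starts Thu (31d); Feb starts Sun (28d); Mar starts Sun (31d); Apr starts Wed (30d) ✓; May starts Fri (31d); Jun starts Mon (30d); Jul starts Wed (31d) ✓; Aug starts Sat (31d); Sep starts Tue (30d) ✓; Oct starts Thu (31d); Nov starts Sun (30d); Dec starts Tue (31d) ✓.
Five-Wednesday months: April, July, September, December → 4.

4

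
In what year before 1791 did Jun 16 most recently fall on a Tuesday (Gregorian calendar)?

1789

From one year to the next, a fixed date's weekday advances by 1, or by 2 when a Feb 29 lies between the two dates.
1791: June 16 is Thursday.
1790: Wednesday (−1)
1789: Tuesday (−1)
Jun 16 falls on a Tuesday in 1789.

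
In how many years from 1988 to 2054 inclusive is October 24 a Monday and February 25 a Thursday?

3

Check each year's weekday for October 24 and February 25:
  1988: Mon/Thu ✓  1989: Tue/Sat  1990: Wed/Sun  1991: Thu/Mon  1992: Sat/Tue  1993: Sun/Thu  1994: Mon/Fri  1995: Tue/Sat  1996: Thu/Sun  1997: Fri/Tue  1998: Sat/Wed  1999: Sun/Thu  2000: Tue/Fri  2001: Wed/Sun  …(39 more)…  2041: Thu/Mon  2042: Fri/Tue  2043: Sat/Wed  2044: Mon/Thu ✓  2045: Tue/Sat  2046: Wed/Sun  2047: Thu/Mon  2048: Sat/Tue  2049: Sun/Thu  2050: Mon/Fri  2051: Tue/Sat  2052: Thu/Sun  2053: Fri/Tue  2054: Sat/Wed
Both conditions hold in: 1988, 2016, 2044 — 3.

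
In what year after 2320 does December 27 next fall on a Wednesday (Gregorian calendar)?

From one year to the next, a fixed date's weekday advances by 1, or by 2 when a Feb 29 lies between the two dates.
2320: December 27 is Monday.
2321: Tuesday (+1)
2322: Wednesday (+1)
December 27 falls on a Wednesday in 2322.

2322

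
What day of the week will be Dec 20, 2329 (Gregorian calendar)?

January 1, 2329 is a Tuesday.
December 20 is day 354 of the year, i.e. 353 days after Jan 1.
353 mod 7 = 3, so advance 3 weekdays from Tuesday: Friday.

Friday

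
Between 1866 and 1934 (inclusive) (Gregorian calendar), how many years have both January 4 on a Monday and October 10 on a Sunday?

7

Check each year's weekday for January 4 and October 10:
  1866: Thu/Wed  1867: Fri/Thu  1868: Sat/Sat  1869: Mon/Sun ✓  1870: Tue/Mon  1871: Wed/Tue  1872: Thu/Thu  1873: Sat/Fri  1874: Sun/Sat  1875: Mon/Sun ✓  1876: Tue/Tue  1877: Thu/Wed  1878: Fri/Thu  1879: Sat/Fri  …(41 more)…  1921: Tue/Mon  1922: Wed/Tue  1923: Thu/Wed  1924: Fri/Fri  1925: Sun/Sat  1926: Mon/Sun ✓  1927: Tue/Mon  1928: Wed/Wed  1929: Fri/Thu  1930: Sat/Fri  1931: Sun/Sat  1932: Mon/Mon  1933: Wed/Tue  1934: Thu/Wed
Both conditions hold in: 1869, 1875, 1886, 1897, 1909, 1915, 1926 — 7.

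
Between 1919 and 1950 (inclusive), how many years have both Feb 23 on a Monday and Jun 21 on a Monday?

Check each year's weekday for Feb 23 and Jun 21:
  1919: Sun/Sat  1920: Mon/Mon ✓  1921: Wed/Tue  1922: Thu/Wed  1923: Fri/Thu  1924: Sat/Sat  1925: Mon/Sun  1926: Tue/Mon  1927: Wed/Tue  1928: Thu/Thu  1929: Sat/Fri  1930: Sun/Sat  1931: Mon/Sun  1932: Tue/Tue  …(4 more)…  1937: Tue/Mon  1938: Wed/Tue  1939: Thu/Wed  1940: Fri/Fri  1941: Sun/Sat  1942: Mon/Sun  1943: Tue/Mon  1944: Wed/Wed  1945: Fri/Thu  1946: Sat/Fri  1947: Sun/Sat  1948: Mon/Mon ✓  1949: Wed/Tue  1950: Thu/Wed
Both conditions hold in: 1920, 1948 — 2.

2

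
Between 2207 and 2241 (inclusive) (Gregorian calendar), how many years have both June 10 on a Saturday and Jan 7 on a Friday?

Check each year's weekday for June 10 and Jan 7:
  2207: Wed/Wed  2208: Fri/Thu  2209: Sat/Sat  2210: Sun/Sun  2211: Mon/Mon  2212: Wed/Tue  2213: Thu/Thu  2214: Fri/Fri  2215: Sat/Sat  2216: Mon/Sun  2217: Tue/Tue  2218: Wed/Wed  2219: Thu/Thu  2220: Sat/Fri ✓  …(7 more)…  2228: Tue/Mon  2229: Wed/Wed  2230: Thu/Thu  2231: Fri/Fri  2232: Sun/Sat  2233: Mon/Mon  2234: Tue/Tue  2235: Wed/Wed  2236: Fri/Thu  2237: Sat/Sat  2238: Sun/Sun  2239: Mon/Mon  2240: Wed/Tue  2241: Thu/Thu
Both conditions hold in: 2220 — 1.

1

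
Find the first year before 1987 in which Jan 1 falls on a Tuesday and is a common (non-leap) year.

Jan 1 advances by 2 weekdays after a leap year and by 1 after a common year.
1987: Jan 1 is Thursday.
1986: Wednesday
1985: Tuesday
1985 begins on a Tuesday and is a common year.

1985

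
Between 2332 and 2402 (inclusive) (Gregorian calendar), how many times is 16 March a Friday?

10

Track 16 March's weekday year by year (advancing +1, or +2 across a Feb 29):
  2332: Wed  2333: Thu (+1)  2334: Fri (+1) ✓  2335: Sat (+1)  2336: Mon (+2)
  2337: Tue (+1)  2338: Wed (+1)  2339: Thu (+1)  2340: Sat (+2)  2341: Sun (+1)
  2342: Mon (+1)  2343: Tue (+1)  2344: Thu (+2)  2345: Fri (+1) ✓  … (43 more years) …
  2389: Thu (+1)  2390: Fri (+1) ✓  2391: Sat (+1)  2392: Mon (+2)  2393: Tue (+1)
  2394: Wed (+1)  2395: Thu (+1)  2396: Sat (+2)  2397: Sun (+1)  2398: Mon (+1)
  2399: Tue (+1)  2400: Thu (+2)  2401: Fri (+1) ✓  2402: Sat (+1)
Friday years: 2334, 2345, 2351, 2356, 2362, 2373, 2379, 2384, 2390, 2401 — 10 in total.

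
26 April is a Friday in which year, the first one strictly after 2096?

2097

From one year to the next, a fixed date's weekday advances by 1, or by 2 when a Feb 29 lies between the two dates.
2096: April 26 is Thursday.
2097: Friday (+1)
26 April falls on a Friday in 2097.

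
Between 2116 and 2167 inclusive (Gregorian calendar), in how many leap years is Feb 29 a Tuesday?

Leap years in 2116–2167: 13 of them.
Feb 29 weekday advances by 5 (mod 7) from one leap year to the next four years later (or differs when a century non-leap intervenes).
Leap-day weekdays: 2116:Sat 2120:Thu 2124:Tue✓ 2128:Sun 2132:Fri 2136:Wed 2140:Mon 2144:Sat 2148:Thu 2152:Tue✓ 2156:Sun 2160:Fri 2164:Wed
Tuesday: 2124, 2152 → 2.

2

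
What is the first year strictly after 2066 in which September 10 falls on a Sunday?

From one year to the next, a fixed date's weekday advances by 1, or by 2 when a Feb 29 lies between the two dates.
2066: September 10 is Friday.
2067: Saturday (+1)
2068: Monday (+2)
2069: Tuesday (+1)
2070: Wednesday (+1)
2071: Thursday (+1)
2072: Saturday (+2)
2073: Sunday (+1)
September 10 falls on a Sunday in 2073.

2073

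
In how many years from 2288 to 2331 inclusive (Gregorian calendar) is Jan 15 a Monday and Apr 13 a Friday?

Check each year's weekday for Jan 15 and Apr 13:
  2288: Sun/Fri  2289: Tue/Sat  2290: Wed/Sun  2291: Thu/Mon  2292: Fri/Wed  2293: Sun/Thu  2294: Mon/Fri ✓  2295: Tue/Sat  2296: Wed/Mon  2297: Fri/Tue  2298: Sat/Wed  2299: Sun/Thu  2300: Mon/Fri ✓  2301: Tue/Sat  …(16 more)…  2318: Tue/Sat  2319: Wed/Sun  2320: Thu/Tue  2321: Sat/Wed  2322: Sun/Thu  2323: Mon/Fri ✓  2324: Tue/Sun  2325: Thu/Mon  2326: Fri/Tue  2327: Sat/Wed  2328: Sun/Fri  2329: Tue/Sat  2330: Wed/Sun  2331: Thu/Mon
Both conditions hold in: 2294, 2300, 2306, 2317, 2323 — 5.

5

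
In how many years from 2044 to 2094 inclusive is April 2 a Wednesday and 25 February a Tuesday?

5

Check each year's weekday for April 2 and 25 February:
  2044: Sat/Thu  2045: Sun/Sat  2046: Mon/Sun  2047: Tue/Mon  2048: Thu/Tue  2049: Fri/Thu  2050: Sat/Fri  2051: Sun/Sat  2052: Tue/Sun  2053: Wed/Tue ✓  2054: Thu/Wed  2055: Fri/Thu  2056: Sun/Fri  2057: Mon/Sun  …(23 more)…  2081: Wed/Tue ✓  2082: Thu/Wed  2083: Fri/Thu  2084: Sun/Fri  2085: Mon/Sun  2086: Tue/Mon  2087: Wed/Tue ✓  2088: Fri/Wed  2089: Sat/Fri  2090: Sun/Sat  2091: Mon/Sun  2092: Wed/Mon  2093: Thu/Wed  2094: Fri/Thu
Both conditions hold in: 2053, 2059, 2070, 2081, 2087 — 5.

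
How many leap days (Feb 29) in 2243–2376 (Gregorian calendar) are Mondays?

Leap years in 2243–2376: 33 of them.
Feb 29 weekday advances by 5 (mod 7) from one leap year to the next four years later (or differs when a century non-leap intervenes).
Leap-day weekdays: 2244:Thu 2248:Tue 2252:Sun 2256:Fri 2260:Wed 2264:Mon✓ 2268:Sat 2272:Thu 2276:Tue 2280:Sun 2284:Fri 2288:Wed 2292:Mon✓ …(7 more)… 2328:Wed 2332:Mon✓ 2336:Sat 2340:Thu 2344:Tue 2348:Sun 2352:Fri 2356:Wed 2360:Mon✓ 2364:Sat 2368:Thu 2372:Tue 2376:Sun
Monday: 2264, 2292, 2304, 2332, 2360 → 5.

5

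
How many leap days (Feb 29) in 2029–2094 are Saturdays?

Leap years in 2029–2094: 16 of them.
Feb 29 weekday advances by 5 (mod 7) from one leap year to the next four years later (or differs when a century non-leap intervenes).
Leap-day weekdays: 2032:Sun 2036:Fri 2040:Wed 2044:Mon 2048:Sat✓ 2052:Thu 2056:Tue 2060:Sun 2064:Fri 2068:Wed 2072:Mon 2076:Sat✓ 2080:Thu 2084:Tue 2088:Sun 2092:Fri
Saturday: 2048, 2076 → 2.

2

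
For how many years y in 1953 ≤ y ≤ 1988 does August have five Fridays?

August has 31 days; it has five Fridays when Friday falls among the first (month-length − 28) days — i.e. when August 1 is one of Friday/Thursday/Wednesday.
August 1 by year: 1953:Sat 1954:Sun 1955:Mon 1956:Wed✓ 1957:Thu✓ 1958:Fri✓ 1959:Sat 1960:Mon 1961:Tue 1962:Wed✓ 1963:Thu✓ 1964:Sat 1965:Sun 1966:Mon 1967:Tue …(6 more)… 1974:Thu✓ 1975:Fri✓ 1976:Sun 1977:Mon 1978:Tue 1979:Wed✓ 1980:Fri✓ 1981:Sat 1982:Sun 1983:Mon 1984:Wed✓ 1985:Thu✓ 1986:Fri✓ 1987:Sat 1988:Mon
Years with five Fridays: 1956, 1957, 1958, 1962, 1963, 1968, 1969, 1973, 1974, 1975, 1979, 1980, 1984, 1985, 1986 → 15.

15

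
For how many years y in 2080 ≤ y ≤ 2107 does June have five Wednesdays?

June has 30 days; it has five Wednesdays when Wednesday falls among the first (month-length − 28) days — i.e. when June 1 is one of Wednesday/Tuesday.
June 1 by year: 2080:Sat 2081:Sun 2082:Mon 2083:Tue✓ 2084:Thu 2085:Fri 2086:Sat 2087:Sun 2088:Tue✓ 2089:Wed✓ 2090:Thu 2091:Fri 2092:Sun 2093:Mon 2094:Tue✓ 2095:Wed✓ 2096:Fri 2097:Sat 2098:Sun 2099:Mon 2100:Tue✓ 2101:Wed✓ 2102:Thu 2103:Fri 2104:Sun 2105:Mon 2106:Tue✓ 2107:Wed✓
Years with five Wednesdays: 2083, 2088, 2089, 2094, 2095, 2100, 2101, 2106, 2107 → 9.

9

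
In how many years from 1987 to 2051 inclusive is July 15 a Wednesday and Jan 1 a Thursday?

7

Check each year's weekday for July 15 and Jan 1:
  1987: Wed/Thu ✓  1988: Fri/Fri  1989: Sat/Sun  1990: Sun/Mon  1991: Mon/Tue  1992: Wed/Wed  1993: Thu/Fri  1994: Fri/Sat  1995: Sat/Sun  1996: Mon/Mon  1997: Tue/Wed  1998: Wed/Thu ✓  1999: Thu/Fri  2000: Sat/Sat  …(37 more)…  2038: Thu/Fri  2039: Fri/Sat  2040: Sun/Sun  2041: Mon/Tue  2042: Tue/Wed  2043: Wed/Thu ✓  2044: Fri/Fri  2045: Sat/Sun  2046: Sun/Mon  2047: Mon/Tue  2048: Wed/Wed  2049: Thu/Fri  2050: Fri/Sat  2051: Sat/Sun
Both conditions hold in: 1987, 1998, 2009, 2015, 2026, 2037, 2043 — 7.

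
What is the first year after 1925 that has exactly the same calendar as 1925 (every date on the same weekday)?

1931

Two years share a calendar iff Jan 1 falls on the same weekday and both are leap or both are common. 1925: Jan 1 is Thursday, common year.
1926: Jan 1 Friday, common
1927: Jan 1 Saturday, common
1928: Jan 1 Sunday, leap
1929: Jan 1 Tuesday, common
1930: Jan 1 Wednesday, common
1931: Jan 1 Thursday, common
1931 matches on both conditions.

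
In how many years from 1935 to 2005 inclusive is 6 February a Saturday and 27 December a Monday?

8

Check each year's weekday for 6 February and 27 December:
  1935: Wed/Fri  1936: Thu/Sun  1937: Sat/Mon ✓  1938: Sun/Tue  1939: Mon/Wed  1940: Tue/Fri  1941: Thu/Sat  1942: Fri/Sun  1943: Sat/Mon ✓  1944: Sun/Wed  1945: Tue/Thu  1946: Wed/Fri  1947: Thu/Sat  1948: Fri/Mon  …(43 more)…  1992: Thu/Sun  1993: Sat/Mon ✓  1994: Sun/Tue  1995: Mon/Wed  1996: Tue/Fri  1997: Thu/Sat  1998: Fri/Sun  1999: Sat/Mon ✓  2000: Sun/Wed  2001: Tue/Thu  2002: Wed/Fri  2003: Thu/Sat  2004: Fri/Mon  2005: Sun/Tue
Both conditions hold in: 1937, 1943, 1954, 1965, 1971, 1982, 1993, 1999 — 8.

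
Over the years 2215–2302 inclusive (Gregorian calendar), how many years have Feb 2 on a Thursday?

13

Track Feb 2's weekday year by year (advancing +1, or +2 across a Feb 29):
  2215: Thu ✓  2216: Fri (+1)  2217: Sun (+2)  2218: Mon (+1)  2219: Tue (+1)
  2220: Wed (+1)  2221: Fri (+2)  2222: Sat (+1)  2223: Sun (+1)  2224: Mon (+1)
  2225: Wed (+2)  2226: Thu (+1) ✓  2227: Fri (+1)  2228: Sat (+1)  … (60 more years) …
  2289: Sat (+2)  2290: Sun (+1)  2291: Mon (+1)  2292: Tue (+1)  2293: Thu (+2) ✓
  2294: Fri (+1)  2295: Sat (+1)  2296: Sun (+1)  2297: Tue (+2)  2298: Wed (+1)
  2299: Thu (+1) ✓  2300: Fri (+1)  2301: Sat (+1)  2302: Sun (+1)
Thursday years: 2215, 2226, 2232, 2237, 2243, 2254, 2260, 2265, 2271, 2282, 2288, 2293, 2299 — 13 in total.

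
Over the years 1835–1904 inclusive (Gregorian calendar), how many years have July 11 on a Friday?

9

Track July 11's weekday year by year (advancing +1, or +2 across a Feb 29):
  1835: Sat  1836: Mon (+2)  1837: Tue (+1)  1838: Wed (+1)  1839: Thu (+1)
  1840: Sat (+2)  1841: Sun (+1)  1842: Mon (+1)  1843: Tue (+1)  1844: Thu (+2)
  1845: Fri (+1) ✓  1846: Sat (+1)  1847: Sun (+1)  1848: Tue (+2)  … (42 more years) …
  1891: Sat (+1)  1892: Mon (+2)  1893: Tue (+1)  1894: Wed (+1)  1895: Thu (+1)
  1896: Sat (+2)  1897: Sun (+1)  1898: Mon (+1)  1899: Tue (+1)  1900: Wed (+1)
  1901: Thu (+1)  1902: Fri (+1) ✓  1903: Sat (+1)  1904: Mon (+2)
Friday years: 1845, 1851, 1856, 1862, 1873, 1879, 1884, 1890, 1902 — 9 in total.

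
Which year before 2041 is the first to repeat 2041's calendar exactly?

Two years share a calendar iff Jan 1 falls on the same weekday and both are leap or both are common. 2041: Jan 1 is Tuesday, common year.
2040: Jan 1 Sunday, leap
2039: Jan 1 Saturday, common
2038: Jan 1 Friday, common
2037: Jan 1 Thursday, common
2036: Jan 1 Tuesday, leap
2035: Jan 1 Monday, common
2034: Jan 1 Sunday, common
2033: Jan 1 Saturday, common
2032: Jan 1 Thursday, leap
2031: Jan 1 Wednesday, common
2030: Jan 1 Tuesday, common
2030 matches on both conditions.

2030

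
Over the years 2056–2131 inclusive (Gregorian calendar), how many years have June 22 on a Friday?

12

Track June 22's weekday year by year (advancing +1, or +2 across a Feb 29):
  2056: Thu  2057: Fri (+1) ✓  2058: Sat (+1)  2059: Sun (+1)  2060: Tue (+2)
  2061: Wed (+1)  2062: Thu (+1)  2063: Fri (+1) ✓  2064: Sun (+2)  2065: Mon (+1)
  2066: Tue (+1)  2067: Wed (+1)  2068: Fri (+2) ✓  2069: Sat (+1)  … (48 more years) …
  2118: Wed (+1)  2119: Thu (+1)  2120: Sat (+2)  2121: Sun (+1)  2122: Mon (+1)
  2123: Tue (+1)  2124: Thu (+2)  2125: Fri (+1) ✓  2126: Sat (+1)  2127: Sun (+1)
  2128: Tue (+2)  2129: Wed (+1)  2130: Thu (+1)  2131: Fri (+1) ✓
Friday years: 2057, 2063, 2068, 2074, 2085, 2091, 2096, 2103, 2108, 2114, 2125, 2131 — 12 in total.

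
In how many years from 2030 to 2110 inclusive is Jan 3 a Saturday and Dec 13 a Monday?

Check each year's weekday for Jan 3 and Dec 13:
  2030: Thu/Fri  2031: Fri/Sat  2032: Sat/Mon ✓  2033: Mon/Tue  2034: Tue/Wed  2035: Wed/Thu  2036: Thu/Sat  2037: Sat/Sun  2038: Sun/Mon  2039: Mon/Tue  2040: Tue/Thu  2041: Thu/Fri  2042: Fri/Sat  2043: Sat/Sun  …(53 more)…  2097: Thu/Fri  2098: Fri/Sat  2099: Sat/Sun  2100: Sun/Mon  2101: Mon/Tue  2102: Tue/Wed  2103: Wed/Thu  2104: Thu/Sat  2105: Sat/Sun  2106: Sun/Mon  2107: Mon/Tue  2108: Tue/Thu  2109: Thu/Fri  2110: Fri/Sat
Both conditions hold in: 2032, 2060, 2088 — 3.

3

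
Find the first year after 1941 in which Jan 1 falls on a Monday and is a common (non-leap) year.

Jan 1 advances by 2 weekdays after a leap year and by 1 after a common year.
1941: Jan 1 is Wednesday.
1942: Thursday
1943: Friday
1944: Saturday (leap)
1945: Monday
1945 begins on a Monday and is a common year.

1945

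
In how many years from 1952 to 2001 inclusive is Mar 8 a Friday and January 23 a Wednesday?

5

Check each year's weekday for Mar 8 and January 23:
  1952: Sat/Wed  1953: Sun/Fri  1954: Mon/Sat  1955: Tue/Sun  1956: Thu/Mon  1957: Fri/Wed ✓  1958: Sat/Thu  1959: Sun/Fri  1960: Tue/Sat  1961: Wed/Mon  1962: Thu/Tue  1963: Fri/Wed ✓  1964: Sun/Thu  1965: Mon/Sat  …(22 more)…  1988: Tue/Sat  1989: Wed/Mon  1990: Thu/Tue  1991: Fri/Wed ✓  1992: Sun/Thu  1993: Mon/Sat  1994: Tue/Sun  1995: Wed/Mon  1996: Fri/Tue  1997: Sat/Thu  1998: Sun/Fri  1999: Mon/Sat  2000: Wed/Sun  2001: Thu/Tue
Both conditions hold in: 1957, 1963, 1974, 1985, 1991 — 5.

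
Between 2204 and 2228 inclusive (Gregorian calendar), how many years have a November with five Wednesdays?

November has 30 days; it has five Wednesdays when Wednesday falls among the first (month-length − 28) days — i.e. when November 1 is one of Wednesday/Tuesday.
November 1 by year: 2204:Thu 2205:Fri 2206:Sat 2207:Sun 2208:Tue✓ 2209:Wed✓ 2210:Thu 2211:Fri 2212:Sun 2213:Mon 2214:Tue✓ 2215:Wed✓ 2216:Fri 2217:Sat 2218:Sun 2219:Mon 2220:Wed✓ 2221:Thu 2222:Fri 2223:Sat 2224:Mon 2225:Tue✓ 2226:Wed✓ 2227:Thu 2228:Sat
Years with five Wednesdays: 2208, 2209, 2214, 2215, 2220, 2225, 2226 → 7.

7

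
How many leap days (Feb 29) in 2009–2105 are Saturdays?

3

Leap years in 2009–2105: 23 of them.
Feb 29 weekday advances by 5 (mod 7) from one leap year to the next four years later (or differs when a century non-leap intervenes).
Leap-day weekdays: 2012:Wed 2016:Mon 2020:Sat✓ 2024:Thu 2028:Tue 2032:Sun 2036:Fri 2040:Wed 2044:Mon 2048:Sat✓ 2052:Thu 2056:Tue 2060:Sun 2064:Fri 2068:Wed 2072:Mon 2076:Sat✓ 2080:Thu 2084:Tue 2088:Sun 2092:Fri 2096:Wed 2104:Fri
Saturday: 2020, 2048, 2076 → 3.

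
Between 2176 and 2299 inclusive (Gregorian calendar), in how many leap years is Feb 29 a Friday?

Leap years in 2176–2299: 30 of them.
Feb 29 weekday advances by 5 (mod 7) from one leap year to the next four years later (or differs when a century non-leap intervenes).
Leap-day weekdays: 2176:Thu 2180:Tue 2184:Sun 2188:Fri✓ 2192:Wed 2196:Mon 2204:Wed 2208:Mon 2212:Sat 2216:Thu 2220:Tue 2224:Sun 2228:Fri✓ …(4 more)… 2248:Tue 2252:Sun 2256:Fri✓ 2260:Wed 2264:Mon 2268:Sat 2272:Thu 2276:Tue 2280:Sun 2284:Fri✓ 2288:Wed 2292:Mon 2296:Sat
Friday: 2188, 2228, 2256, 2284 → 4.

4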